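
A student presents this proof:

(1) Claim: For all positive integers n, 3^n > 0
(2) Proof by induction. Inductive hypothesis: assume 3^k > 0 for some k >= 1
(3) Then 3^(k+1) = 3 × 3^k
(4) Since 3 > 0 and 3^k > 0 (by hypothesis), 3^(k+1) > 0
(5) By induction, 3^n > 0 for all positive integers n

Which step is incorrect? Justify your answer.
Step 5: By induction, 3^n > 0 for all positive integers n

Step 5 concludes the proof by induction, but no base case was ever established. A valid induction proof requires: (1) a base case proving 3^1 > 0, and (2) an inductive step showing IF 3^k > 0 THEN 3^(k+1) > 0. Steps 2-4 correctly establish the inductive step, but without the base case the conclusion in step 5 does not follow.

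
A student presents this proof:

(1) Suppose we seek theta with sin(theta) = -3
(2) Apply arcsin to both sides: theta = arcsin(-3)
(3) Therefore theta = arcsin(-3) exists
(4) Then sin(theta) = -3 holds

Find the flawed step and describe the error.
Step 2: Apply arcsin to both sides: theta = arcsin(-3)

Step 2 applies arcsin to -3. However, arcsin(x) is only defined for x in [-1, 1] because sin(theta) can only produce values in that range. Since |-3| > 1, arcsin(-3) is undefined. There is no angle whose sine equals -3.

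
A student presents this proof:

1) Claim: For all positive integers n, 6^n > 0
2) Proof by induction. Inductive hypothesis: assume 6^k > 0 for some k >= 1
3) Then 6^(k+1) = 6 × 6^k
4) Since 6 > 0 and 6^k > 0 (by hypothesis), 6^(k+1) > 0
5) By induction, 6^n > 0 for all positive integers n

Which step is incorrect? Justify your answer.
Step 5: By induction, 6^n > 0 for all positive integers n

Step 5 concludes the proof by induction, but no base case was ever established. A valid induction proof requires: (1) a base case proving 6^1 > 0, and (2) an inductive step showing IF 6^k > 0 THEN 6^(k+1) > 0. Steps 2-4 correctly establish the inductive step, but without the base case the conclusion in step 5 does not follow.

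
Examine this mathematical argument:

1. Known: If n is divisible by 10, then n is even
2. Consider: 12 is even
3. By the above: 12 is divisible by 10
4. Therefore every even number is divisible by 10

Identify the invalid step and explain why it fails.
Step 3: By the above: 12 is divisible by 10

Step 3 commits the fallacy of affirming the consequent. The known fact 'divisible by 10 → even' does NOT imply 'even → divisible by 10'. That would be the converse, which is false. For example, 12 is even but 12 ÷ 10 = 1.20, which is not an integer.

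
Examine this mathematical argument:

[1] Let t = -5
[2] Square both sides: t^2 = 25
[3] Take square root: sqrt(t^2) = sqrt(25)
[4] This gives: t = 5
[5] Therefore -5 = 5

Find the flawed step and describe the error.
Step 4: This gives: t = 5

Step 4 incorrectly states that sqrt(t^2) = t. The correct identity is sqrt(t^2) = |t|. Since t = -5 < 0, we have sqrt(t^2) = |-5| = 5, not t = -5.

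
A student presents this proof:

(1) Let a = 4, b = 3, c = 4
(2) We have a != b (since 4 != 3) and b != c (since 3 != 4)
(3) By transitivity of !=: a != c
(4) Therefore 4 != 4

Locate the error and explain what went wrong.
Step 3: By transitivity of !=: a != c

Step 3 incorrectly applies transitivity to the '!=' relation. Transitivity states: if a R b and b R c, then a R c. However, '!=' is not transitive. Counterexample: 4 != 3 and 3 != 4, but 4 = 4 (both equal 4). Transitivity holds for relations like <, <=, =, but not for !=.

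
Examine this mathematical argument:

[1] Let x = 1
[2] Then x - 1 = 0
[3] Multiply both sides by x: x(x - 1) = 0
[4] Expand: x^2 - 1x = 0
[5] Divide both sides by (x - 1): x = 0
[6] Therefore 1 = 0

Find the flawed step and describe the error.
Step 5: Divide both sides by (x - 1): x = 0

Step 5 divides both sides by (x - 1). However, since x = 1, we have (x - 1) = 0. Division by zero is undefined, making this step invalid.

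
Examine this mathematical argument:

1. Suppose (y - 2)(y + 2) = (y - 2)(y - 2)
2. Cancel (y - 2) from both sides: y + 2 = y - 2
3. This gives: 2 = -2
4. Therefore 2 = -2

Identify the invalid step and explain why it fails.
Step 2: Cancel (y - 2) from both sides: y + 2 = y - 2

Step 2 cancels (y - 2) from both sides. This is only valid if (y - 2) ≠ 0, i.e., y ≠ 2. When y = 2, both sides equal zero regardless of the other factors. The correct approach requires considering y = 2 as a separate case.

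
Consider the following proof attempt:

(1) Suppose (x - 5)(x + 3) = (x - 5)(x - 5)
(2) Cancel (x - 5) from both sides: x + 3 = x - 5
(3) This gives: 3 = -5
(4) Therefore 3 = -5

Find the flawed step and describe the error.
Step 2: Cancel (x - 5) from both sides: x + 3 = x - 5

Step 2 cancels (x - 5) from both sides. This is only valid if (x - 5) ≠ 0, i.e., x ≠ 5. When x = 5, both sides equal zero regardless of the other factors. The correct approach requires considering x = 5 as a separate case.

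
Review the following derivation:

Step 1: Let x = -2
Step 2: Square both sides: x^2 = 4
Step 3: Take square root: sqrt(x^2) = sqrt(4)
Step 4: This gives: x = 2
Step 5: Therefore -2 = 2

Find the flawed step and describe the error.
Step 4: This gives: x = 2

Step 4 incorrectly states that sqrt(x^2) = x. The correct identity is sqrt(x^2) = |x|. Since x = -2 < 0, we have sqrt(x^2) = |-2| = 2, not x = -2.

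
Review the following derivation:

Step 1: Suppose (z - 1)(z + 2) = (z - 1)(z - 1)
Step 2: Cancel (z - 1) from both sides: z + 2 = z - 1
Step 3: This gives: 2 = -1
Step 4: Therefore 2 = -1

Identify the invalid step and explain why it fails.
Step 2: Cancel (z - 1) from both sides: z + 2 = z - 1

Step 2 cancels (z - 1) from both sides. This is only valid if (z - 1) ≠ 0, i.e., z ≠ 1. When z = 1, both sides equal zero regardless of the other factors. The correct approach requires considering z = 1 as a separate case.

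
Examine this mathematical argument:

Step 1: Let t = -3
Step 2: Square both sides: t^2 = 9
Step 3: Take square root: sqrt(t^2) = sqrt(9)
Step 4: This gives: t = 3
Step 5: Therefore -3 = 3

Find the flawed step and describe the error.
Step 4: This gives: t = 3

Step 4 incorrectly states that sqrt(t^2) = t. The correct identity is sqrt(t^2) = |t|. Since t = -3 < 0, we have sqrt(t^2) = |-3| = 3, not t = -3.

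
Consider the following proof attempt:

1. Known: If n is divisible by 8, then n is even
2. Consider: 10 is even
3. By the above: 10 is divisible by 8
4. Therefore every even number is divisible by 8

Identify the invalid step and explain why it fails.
Step 3: By the above: 10 is divisible by 8

Step 3 commits the fallacy of affirming the consequent. The known fact 'divisible by 8 → even' does NOT imply 'even → divisible by 8'. That would be the converse, which is false. For example, 10 is even but 10 ÷ 8 = 1.25, which is not an integer.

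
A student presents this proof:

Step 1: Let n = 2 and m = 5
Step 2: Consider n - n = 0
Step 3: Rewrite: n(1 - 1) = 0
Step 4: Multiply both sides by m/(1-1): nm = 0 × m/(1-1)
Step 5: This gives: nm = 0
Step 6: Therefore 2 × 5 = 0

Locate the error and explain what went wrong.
Step 4: Multiply both sides by m/(1-1): nm = 0 × m/(1-1)

Step 4 multiplies both sides by m/(1-1). However, 1-1 = 0, so this is multiplication by m/0, which is undefined. We cannot multiply by an undefined expression.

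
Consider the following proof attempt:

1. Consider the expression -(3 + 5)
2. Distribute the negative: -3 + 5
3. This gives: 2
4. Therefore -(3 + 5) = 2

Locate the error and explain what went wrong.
Step 2: Distribute the negative: -3 + 5

Step 2 incorrectly distributes the negative sign. The correct distribution is -(3 + 5) = -3 - 5 = -8. The negative must be applied to both terms, not just the first. The error treats -(3 + 5) as -3 + 5, which equals 2 instead of -8.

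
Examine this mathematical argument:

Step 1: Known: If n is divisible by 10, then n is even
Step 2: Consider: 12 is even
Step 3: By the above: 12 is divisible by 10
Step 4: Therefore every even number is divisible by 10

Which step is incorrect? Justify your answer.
Step 3: By the above: 12 is divisible by 10

Step 3 commits the fallacy of affirming the consequent. The known fact 'divisible by 10 → even' does NOT imply 'even → divisible by 10'. That would be the converse, which is false. For example, 12 is even but 12 ÷ 10 = 1.20, which is not an integer.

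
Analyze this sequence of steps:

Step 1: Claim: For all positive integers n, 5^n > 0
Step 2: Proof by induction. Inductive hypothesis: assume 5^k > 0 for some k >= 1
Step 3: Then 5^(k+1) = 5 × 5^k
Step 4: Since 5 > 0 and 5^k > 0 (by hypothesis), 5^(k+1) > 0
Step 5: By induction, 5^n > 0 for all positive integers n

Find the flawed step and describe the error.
Step 5: By induction, 5^n > 0 for all positive integers n

Step 5 concludes the proof by induction, but no base case was ever established. A valid induction proof requires: (1) a base case proving 5^1 > 0, and (2) an inductive step showing IF 5^k > 0 THEN 5^(k+1) > 0. Steps 2-4 correctly establish the inductive step, but without the base case the conclusion in step 5 does not follow.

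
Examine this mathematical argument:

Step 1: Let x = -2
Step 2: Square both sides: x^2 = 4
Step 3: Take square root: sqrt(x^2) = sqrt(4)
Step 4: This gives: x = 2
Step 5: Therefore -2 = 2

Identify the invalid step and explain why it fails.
Step 4: This gives: x = 2

Step 4 incorrectly states that sqrt(x^2) = x. The correct identity is sqrt(x^2) = |x|. Since x = -2 < 0, we have sqrt(x^2) = |-2| = 2, not x = -2.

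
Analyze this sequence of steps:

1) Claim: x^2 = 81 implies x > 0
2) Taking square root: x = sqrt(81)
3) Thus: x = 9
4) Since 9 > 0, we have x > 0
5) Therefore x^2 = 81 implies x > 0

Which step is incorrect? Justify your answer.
Step 2: Taking square root: x = sqrt(81)

Step 2 takes the square root and assumes the positive root only. The equation x^2 = 81 actually has two solutions: x = 9 and x = -9. The proof silently assumes x > 0 without justification, then uses this assumption to conclude x > 0, which is circular. The counterexample x = -9 shows the claim is false.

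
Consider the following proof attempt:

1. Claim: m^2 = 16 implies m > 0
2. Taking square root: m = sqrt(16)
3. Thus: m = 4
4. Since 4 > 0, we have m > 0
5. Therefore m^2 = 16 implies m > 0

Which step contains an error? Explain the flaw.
Step 2: Taking square root: m = sqrt(16)

Step 2 takes the square root and assumes the positive root only. The equation m^2 = 16 actually has two solutions: m = 4 and m = -4. The proof silently assumes m > 0 without justification, then uses this assumption to conclude m > 0, which is circular. The counterexample m = -4 shows the claim is false.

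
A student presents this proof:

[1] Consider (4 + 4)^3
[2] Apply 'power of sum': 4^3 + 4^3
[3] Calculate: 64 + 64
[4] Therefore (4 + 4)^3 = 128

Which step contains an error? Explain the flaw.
Step 2: Apply 'power of sum': 4^3 + 4^3

Step 2 incorrectly applies a non-existent rule '(a+b)^n = a^n + b^n'. This is false in general. The correct expansion uses the binomial theorem. The actual value is (4 + 4)^3 = 8^3 = 512, not 128.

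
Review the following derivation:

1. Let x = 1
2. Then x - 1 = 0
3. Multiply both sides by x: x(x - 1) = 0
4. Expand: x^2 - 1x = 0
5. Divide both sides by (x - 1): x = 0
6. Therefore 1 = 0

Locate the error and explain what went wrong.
Step 5: Divide both sides by (x - 1): x = 0

Step 5 divides both sides by (x - 1). However, since x = 1, we have (x - 1) = 0. Division by zero is undefined, making this step invalid.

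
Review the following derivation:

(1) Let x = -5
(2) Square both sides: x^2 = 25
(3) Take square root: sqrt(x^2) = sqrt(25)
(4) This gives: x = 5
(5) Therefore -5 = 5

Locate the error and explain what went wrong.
Step 4: This gives: x = 5

Step 4 incorrectly states that sqrt(x^2) = x. The correct identity is sqrt(x^2) = |x|. Since x = -5 < 0, we have sqrt(x^2) = |-5| = 5, not x = -5.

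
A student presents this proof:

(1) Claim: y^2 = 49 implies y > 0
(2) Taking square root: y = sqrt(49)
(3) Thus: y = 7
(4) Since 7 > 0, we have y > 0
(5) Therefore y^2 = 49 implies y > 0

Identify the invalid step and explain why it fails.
Step 2: Taking square root: y = sqrt(49)

Step 2 takes the square root and assumes the positive root only. The equation y^2 = 49 actually has two solutions: y = 7 and y = -7. The proof silently assumes y > 0 without justification, then uses this assumption to conclude y > 0, which is circular. The counterexample y = -7 shows the claim is false.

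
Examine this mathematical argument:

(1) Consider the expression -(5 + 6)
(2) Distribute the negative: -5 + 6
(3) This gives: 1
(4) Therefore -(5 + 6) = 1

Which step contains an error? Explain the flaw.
Step 2: Distribute the negative: -5 + 6

Step 2 incorrectly distributes the negative sign. The correct distribution is -(5 + 6) = -5 - 6 = -11. The negative must be applied to both terms, not just the first. The error treats -(5 + 6) as -5 + 6, which equals 1 instead of -11.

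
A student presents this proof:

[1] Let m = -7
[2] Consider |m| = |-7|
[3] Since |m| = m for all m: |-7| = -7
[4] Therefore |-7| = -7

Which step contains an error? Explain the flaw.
Step 3: Since |m| = m for all m: |-7| = -7

Step 3 incorrectly states that |m| = m for all m. The correct definition is |m| = m when m >= 0, and |m| = -m when m < 0. Since -7 < 0, we have |-7| = -(-7) = 7, not -7.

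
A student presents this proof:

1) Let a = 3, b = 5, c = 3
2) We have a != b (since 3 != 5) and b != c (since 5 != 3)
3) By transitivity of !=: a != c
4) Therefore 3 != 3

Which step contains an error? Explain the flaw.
Step 3: By transitivity of !=: a != c

Step 3 incorrectly applies transitivity to the '!=' relation. Transitivity states: if a R b and b R c, then a R c. However, '!=' is not transitive. Counterexample: 3 != 5 and 5 != 3, but 3 = 3 (both equal 3). Transitivity holds for relations like <, <=, =, but not for !=.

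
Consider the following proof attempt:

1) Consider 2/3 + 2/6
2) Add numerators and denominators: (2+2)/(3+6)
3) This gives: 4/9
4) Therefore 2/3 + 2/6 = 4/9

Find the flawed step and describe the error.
Step 2: Add numerators and denominators: (2+2)/(3+6)

Step 2 incorrectly adds fractions by separately adding numerators and denominators. This is wrong. The correct method requires a common denominator: 2/3 + 2/6 = (2×6 + 2×3)/(3×6) = 18/18 = 1. The method used gives 4/9, which is different.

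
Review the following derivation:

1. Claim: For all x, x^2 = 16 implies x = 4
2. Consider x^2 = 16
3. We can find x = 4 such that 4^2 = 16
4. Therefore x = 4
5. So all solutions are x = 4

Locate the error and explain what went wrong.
Step 4: Therefore x = 4

Step 4 incorrectly concludes that x = 4 is the only solution. The proof shows that x = 4 is A solution (existence), but does not show it is the ONLY solution (uniqueness). In fact, x = -4 is also a solution since (-4)^2 = 16. Finding one solution doesn't prove there are no others.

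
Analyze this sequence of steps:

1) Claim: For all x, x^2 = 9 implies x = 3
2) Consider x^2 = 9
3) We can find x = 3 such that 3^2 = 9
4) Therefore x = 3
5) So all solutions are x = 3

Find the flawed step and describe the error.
Step 4: Therefore x = 3

Step 4 incorrectly concludes that x = 3 is the only solution. The proof shows that x = 3 is A solution (existence), but does not show it is the ONLY solution (uniqueness). In fact, x = -3 is also a solution since (-3)^2 = 9. Finding one solution doesn't prove there are no others.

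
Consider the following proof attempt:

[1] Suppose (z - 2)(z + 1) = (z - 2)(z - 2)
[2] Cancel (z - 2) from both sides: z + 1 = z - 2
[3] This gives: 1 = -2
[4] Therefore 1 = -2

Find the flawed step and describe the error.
Step 2: Cancel (z - 2) from both sides: z + 1 = z - 2

Step 2 cancels (z - 2) from both sides. This is only valid if (z - 2) ≠ 0, i.e., z ≠ 2. When z = 2, both sides equal zero regardless of the other factors. The correct approach requires considering z = 2 as a separate case.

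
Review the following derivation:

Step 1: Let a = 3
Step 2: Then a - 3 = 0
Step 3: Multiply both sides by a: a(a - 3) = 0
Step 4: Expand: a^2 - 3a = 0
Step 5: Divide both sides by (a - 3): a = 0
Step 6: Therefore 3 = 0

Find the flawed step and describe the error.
Step 5: Divide both sides by (a - 3): a = 0

Step 5 divides both sides by (a - 3). However, since a = 3, we have (a - 3) = 0. Division by zero is undefined, making this step invalid.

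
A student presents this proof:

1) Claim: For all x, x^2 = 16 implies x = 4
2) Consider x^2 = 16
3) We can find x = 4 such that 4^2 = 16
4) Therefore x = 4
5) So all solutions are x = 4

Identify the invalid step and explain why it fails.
Step 4: Therefore x = 4

Step 4 incorrectly concludes that x = 4 is the only solution. The proof shows that x = 4 is A solution (existence), but does not show it is the ONLY solution (uniqueness). In fact, x = -4 is also a solution since (-4)^2 = 16. Finding one solution doesn't prove there are no others.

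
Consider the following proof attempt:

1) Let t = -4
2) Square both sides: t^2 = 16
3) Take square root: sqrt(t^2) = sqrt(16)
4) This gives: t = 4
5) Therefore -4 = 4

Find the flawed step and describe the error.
Step 4: This gives: t = 4

Step 4 incorrectly states that sqrt(t^2) = t. The correct identity is sqrt(t^2) = |t|. Since t = -4 < 0, we have sqrt(t^2) = |-4| = 4, not t = -4.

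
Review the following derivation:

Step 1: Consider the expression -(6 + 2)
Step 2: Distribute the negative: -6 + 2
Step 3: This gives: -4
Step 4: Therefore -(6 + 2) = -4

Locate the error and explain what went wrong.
Step 2: Distribute the negative: -6 + 2

Step 2 incorrectly distributes the negative sign. The correct distribution is -(6 + 2) = -6 - 2 = -8. The negative must be applied to both terms, not just the first. The error treats -(6 + 2) as -6 + 2, which equals -4 instead of -8.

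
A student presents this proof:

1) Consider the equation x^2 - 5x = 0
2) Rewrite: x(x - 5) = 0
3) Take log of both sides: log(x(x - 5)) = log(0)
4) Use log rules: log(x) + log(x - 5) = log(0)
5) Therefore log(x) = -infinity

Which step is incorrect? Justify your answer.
Step 3: Take log of both sides: log(x(x - 5)) = log(0)

Step 3 takes the logarithm of both sides, resulting in log(0) on the right side. The logarithm is only defined for positive numbers; log(0) is undefined (approaches negative infinity). This operation is invalid.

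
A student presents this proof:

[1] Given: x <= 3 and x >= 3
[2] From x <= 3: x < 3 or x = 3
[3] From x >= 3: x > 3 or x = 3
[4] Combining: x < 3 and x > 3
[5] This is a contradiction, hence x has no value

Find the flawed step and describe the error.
Step 4: Combining: x < 3 and x > 3

Step 4 incorrectly combines the conditions. From x <= 3 and x >= 3, the intersection is x = 3. The error treats the 'or' cases as 'and' requirements. The correct conclusion is that x = 3 is the unique solution, not that no solution exists.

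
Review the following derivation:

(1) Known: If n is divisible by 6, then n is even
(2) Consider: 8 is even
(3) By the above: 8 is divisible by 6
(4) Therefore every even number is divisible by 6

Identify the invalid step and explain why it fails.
Step 3: By the above: 8 is divisible by 6

Step 3 commits the fallacy of affirming the consequent. The known fact 'divisible by 6 → even' does NOT imply 'even → divisible by 6'. That would be the converse, which is false. For example, 8 is even but 8 ÷ 6 = 1.33, which is not an integer.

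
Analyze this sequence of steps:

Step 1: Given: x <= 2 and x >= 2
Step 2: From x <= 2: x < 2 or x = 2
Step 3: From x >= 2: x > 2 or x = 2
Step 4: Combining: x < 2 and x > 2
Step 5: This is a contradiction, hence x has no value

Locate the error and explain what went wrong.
Step 4: Combining: x < 2 and x > 2

Step 4 incorrectly combines the conditions. From x <= 2 and x >= 2, the intersection is x = 2. The error treats the 'or' cases as 'and' requirements. The correct conclusion is that x = 2 is the unique solution, not that no solution exists.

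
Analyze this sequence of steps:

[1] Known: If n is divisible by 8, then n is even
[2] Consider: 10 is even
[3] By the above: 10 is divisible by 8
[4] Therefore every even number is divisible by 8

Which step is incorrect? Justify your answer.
Step 3: By the above: 10 is divisible by 8

Step 3 commits the fallacy of affirming the consequent. The known fact 'divisible by 8 → even' does NOT imply 'even → divisible by 8'. That would be the converse, which is false. For example, 10 is even but 10 ÷ 8 = 1.25, which is not an integer.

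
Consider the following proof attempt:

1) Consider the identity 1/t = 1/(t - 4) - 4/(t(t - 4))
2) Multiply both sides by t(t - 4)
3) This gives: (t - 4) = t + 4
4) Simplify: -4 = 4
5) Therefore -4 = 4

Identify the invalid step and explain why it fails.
Step 3: This gives: (t - 4) = t + 4

Step 3 makes a sign error when clearing denominators. Multiplying -4/(t(t - 4)) by t(t - 4) gives -4, not +4. The correct result is (t - 4) = t - 4, which is trivially true, not (t - 4) = t + 4. (Step 1 is a valid identity: 1/(t - 4) - 4/(t(t - 4)) = (t - 4)/(t(t - 4)) = 1/t.)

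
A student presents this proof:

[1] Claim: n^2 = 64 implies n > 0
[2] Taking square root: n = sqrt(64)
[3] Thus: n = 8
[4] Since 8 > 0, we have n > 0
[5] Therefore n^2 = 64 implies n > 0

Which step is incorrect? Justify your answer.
Step 2: Taking square root: n = sqrt(64)

Step 2 takes the square root and assumes the positive root only. The equation n^2 = 64 actually has two solutions: n = 8 and n = -8. The proof silently assumes n > 0 without justification, then uses this assumption to conclude n > 0, which is circular. The counterexample n = -8 shows the claim is false.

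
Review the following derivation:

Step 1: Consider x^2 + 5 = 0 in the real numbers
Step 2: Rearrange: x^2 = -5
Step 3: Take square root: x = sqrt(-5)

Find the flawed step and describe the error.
Step 3: Take square root: x = sqrt(-5)

Step 3 takes the square root of -5, which is negative. In the real number system, the square root of a negative number is undefined. The equation x^2 + 5 = 0 has no real solutions. Square roots of negative numbers only exist in the complex numbers.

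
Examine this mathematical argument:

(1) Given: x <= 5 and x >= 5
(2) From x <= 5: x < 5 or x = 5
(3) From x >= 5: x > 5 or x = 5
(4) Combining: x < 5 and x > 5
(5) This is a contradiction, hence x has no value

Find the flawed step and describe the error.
Step 4: Combining: x < 5 and x > 5

Step 4 incorrectly combines the conditions. From x <= 5 and x >= 5, the intersection is x = 5. The error treats the 'or' cases as 'and' requirements. The correct conclusion is that x = 5 is the unique solution, not that no solution exists.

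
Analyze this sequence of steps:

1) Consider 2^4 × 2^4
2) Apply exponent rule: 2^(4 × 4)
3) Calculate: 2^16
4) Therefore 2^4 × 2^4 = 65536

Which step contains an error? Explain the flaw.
Step 2: Apply exponent rule: 2^(4 × 4)

Step 2 incorrectly states that a^b × a^c = a^(b×c). The correct rule is a^b × a^c = a^(b+c). The actual value is 2^4 × 2^4 = 2^8 = 256, not 2^16 = 65536.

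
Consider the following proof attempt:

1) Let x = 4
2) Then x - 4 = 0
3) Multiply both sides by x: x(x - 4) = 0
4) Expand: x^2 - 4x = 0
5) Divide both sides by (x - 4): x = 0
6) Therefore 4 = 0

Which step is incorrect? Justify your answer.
Step 5: Divide both sides by (x - 4): x = 0

Step 5 divides both sides by (x - 4). However, since x = 4, we have (x - 4) = 0. Division by zero is undefined, making this step invalid.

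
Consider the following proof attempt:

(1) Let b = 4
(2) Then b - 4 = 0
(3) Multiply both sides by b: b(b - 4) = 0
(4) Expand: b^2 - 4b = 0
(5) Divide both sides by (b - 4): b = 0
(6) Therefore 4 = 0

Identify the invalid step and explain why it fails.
Step 5: Divide both sides by (b - 4): b = 0

Step 5 divides both sides by (b - 4). However, since b = 4, we have (b - 4) = 0. Division by zero is undefined, making this step invalid.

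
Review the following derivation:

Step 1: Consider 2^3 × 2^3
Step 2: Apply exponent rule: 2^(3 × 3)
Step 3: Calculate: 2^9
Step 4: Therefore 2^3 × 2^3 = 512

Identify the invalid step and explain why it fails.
Step 2: Apply exponent rule: 2^(3 × 3)

Step 2 incorrectly states that a^b × a^c = a^(b×c). The correct rule is a^b × a^c = a^(b+c). The actual value is 2^3 × 2^3 = 2^6 = 64, not 2^9 = 512.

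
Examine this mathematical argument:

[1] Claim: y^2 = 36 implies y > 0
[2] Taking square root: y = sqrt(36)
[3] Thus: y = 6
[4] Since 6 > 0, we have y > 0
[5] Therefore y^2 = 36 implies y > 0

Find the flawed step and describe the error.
Step 2: Taking square root: y = sqrt(36)

Step 2 takes the square root and assumes the positive root only. The equation y^2 = 36 actually has two solutions: y = 6 and y = -6. The proof silently assumes y > 0 without justification, then uses this assumption to conclude y > 0, which is circular. The counterexample y = -6 shows the claim is false.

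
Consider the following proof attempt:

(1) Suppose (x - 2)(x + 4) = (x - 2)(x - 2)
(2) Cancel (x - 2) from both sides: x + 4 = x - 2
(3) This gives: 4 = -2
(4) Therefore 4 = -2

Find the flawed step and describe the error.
Step 2: Cancel (x - 2) from both sides: x + 4 = x - 2

Step 2 cancels (x - 2) from both sides. This is only valid if (x - 2) ≠ 0, i.e., x ≠ 2. When x = 2, both sides equal zero regardless of the other factors. The correct approach requires considering x = 2 as a separate case.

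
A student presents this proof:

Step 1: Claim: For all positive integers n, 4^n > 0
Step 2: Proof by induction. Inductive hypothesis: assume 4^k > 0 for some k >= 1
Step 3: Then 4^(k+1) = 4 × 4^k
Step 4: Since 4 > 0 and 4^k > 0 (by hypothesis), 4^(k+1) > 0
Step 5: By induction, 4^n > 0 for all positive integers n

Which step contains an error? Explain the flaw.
Step 5: By induction, 4^n > 0 for all positive integers n

Step 5 concludes the proof by induction, but no base case was ever established. A valid induction proof requires: (1) a base case proving 4^1 > 0, and (2) an inductive step showing IF 4^k > 0 THEN 4^(k+1) > 0. Steps 2-4 correctly establish the inductive step, but without the base case the conclusion in step 5 does not follow.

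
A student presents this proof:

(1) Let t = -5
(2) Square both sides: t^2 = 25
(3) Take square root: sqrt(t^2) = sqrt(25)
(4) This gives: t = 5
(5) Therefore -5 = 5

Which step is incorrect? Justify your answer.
Step 4: This gives: t = 5

Step 4 incorrectly states that sqrt(t^2) = t. The correct identity is sqrt(t^2) = |t|. Since t = -5 < 0, we have sqrt(t^2) = |-5| = 5, not t = -5.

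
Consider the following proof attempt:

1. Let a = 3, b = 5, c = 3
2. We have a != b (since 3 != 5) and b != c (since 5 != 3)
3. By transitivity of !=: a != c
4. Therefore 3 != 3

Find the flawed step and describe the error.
Step 3: By transitivity of !=: a != c

Step 3 incorrectly applies transitivity to the '!=' relation. Transitivity states: if a R b and b R c, then a R c. However, '!=' is not transitive. Counterexample: 3 != 5 and 5 != 3, but 3 = 3 (both equal 3). Transitivity holds for relations like <, <=, =, but not for !=.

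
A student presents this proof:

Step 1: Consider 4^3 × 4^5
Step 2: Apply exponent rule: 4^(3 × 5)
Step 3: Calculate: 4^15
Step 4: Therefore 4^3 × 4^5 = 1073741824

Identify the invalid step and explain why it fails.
Step 2: Apply exponent rule: 4^(3 × 5)

Step 2 incorrectly states that a^b × a^c = a^(b×c). The correct rule is a^b × a^c = a^(b+c). The actual value is 4^3 × 4^5 = 4^8 = 65536, not 4^15 = 1073741824.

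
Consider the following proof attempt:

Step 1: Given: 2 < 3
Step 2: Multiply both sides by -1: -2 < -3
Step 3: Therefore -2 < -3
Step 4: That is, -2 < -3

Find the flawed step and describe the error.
Step 2: Multiply both sides by -1: -2 < -3

Step 2 multiplies both sides by -1 but fails to reverse the inequality sign. When multiplying (or dividing) an inequality by a negative number, the direction must be reversed. Since 2 < 3, we should get -2 > -3, i.e., -2 > -3.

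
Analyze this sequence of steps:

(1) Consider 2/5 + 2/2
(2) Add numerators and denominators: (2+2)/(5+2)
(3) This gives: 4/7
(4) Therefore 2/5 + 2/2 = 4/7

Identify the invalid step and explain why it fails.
Step 2: Add numerators and denominators: (2+2)/(5+2)

Step 2 incorrectly adds fractions by separately adding numerators and denominators. This is wrong. The correct method requires a common denominator: 2/5 + 2/2 = (2×2 + 2×5)/(5×2) = 14/10 = 7/5. The method used gives 4/7, which is different.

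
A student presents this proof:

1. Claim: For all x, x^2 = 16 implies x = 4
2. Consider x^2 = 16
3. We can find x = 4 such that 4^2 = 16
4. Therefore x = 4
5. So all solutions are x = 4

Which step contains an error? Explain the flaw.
Step 4: Therefore x = 4

Step 4 incorrectly concludes that x = 4 is the only solution. The proof shows that x = 4 is A solution (existence), but does not show it is the ONLY solution (uniqueness). In fact, x = -4 is also a solution since (-4)^2 = 16. Finding one solution doesn't prove there are no others.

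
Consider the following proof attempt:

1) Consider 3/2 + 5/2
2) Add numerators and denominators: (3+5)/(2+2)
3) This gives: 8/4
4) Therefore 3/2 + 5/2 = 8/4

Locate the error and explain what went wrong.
Step 2: Add numerators and denominators: (3+5)/(2+2)

Step 2 incorrectly adds fractions by separately adding numerators and denominators. This is wrong. The correct method requires a common denominator: 3/2 + 5/2 = (3×2 + 5×2)/(2×2) = 16/4 = 4. The method used gives 8/4, which is different.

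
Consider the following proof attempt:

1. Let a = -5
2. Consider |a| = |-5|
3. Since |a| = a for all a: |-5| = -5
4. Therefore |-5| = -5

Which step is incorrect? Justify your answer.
Step 3: Since |a| = a for all a: |-5| = -5

Step 3 incorrectly states that |a| = a for all a. The correct definition is |a| = a when a >= 0, and |a| = -a when a < 0. Since -5 < 0, we have |-5| = -(-5) = 5, not -5.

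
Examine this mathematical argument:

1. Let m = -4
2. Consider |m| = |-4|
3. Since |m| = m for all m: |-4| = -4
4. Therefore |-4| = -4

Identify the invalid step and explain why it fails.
Step 3: Since |m| = m for all m: |-4| = -4

Step 3 incorrectly states that |m| = m for all m. The correct definition is |m| = m when m >= 0, and |m| = -m when m < 0. Since -4 < 0, we have |-4| = -(-4) = 4, not -4.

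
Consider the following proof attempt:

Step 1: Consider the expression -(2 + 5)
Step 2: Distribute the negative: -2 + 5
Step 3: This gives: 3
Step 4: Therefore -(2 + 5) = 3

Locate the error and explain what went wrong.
Step 2: Distribute the negative: -2 + 5

Step 2 incorrectly distributes the negative sign. The correct distribution is -(2 + 5) = -2 - 5 = -7. The negative must be applied to both terms, not just the first. The error treats -(2 + 5) as -2 + 5, which equals 3 instead of -7.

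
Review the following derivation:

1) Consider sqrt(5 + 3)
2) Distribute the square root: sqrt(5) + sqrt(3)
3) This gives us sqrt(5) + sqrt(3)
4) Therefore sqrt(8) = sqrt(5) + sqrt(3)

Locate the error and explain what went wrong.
Step 2: Distribute the square root: sqrt(5) + sqrt(3)

Step 2 incorrectly 'distributes' the square root over addition. The square root function does not distribute: sqrt(a + b) ≠ sqrt(a) + sqrt(b). In fact, sqrt(5 + 3) = sqrt(8) ≈ 2.8284, while sqrt(5) + sqrt(3) ≈ 3.9681.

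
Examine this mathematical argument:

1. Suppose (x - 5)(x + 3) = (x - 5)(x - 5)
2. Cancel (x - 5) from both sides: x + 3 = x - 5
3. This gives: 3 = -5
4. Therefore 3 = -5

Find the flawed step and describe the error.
Step 2: Cancel (x - 5) from both sides: x + 3 = x - 5

Step 2 cancels (x - 5) from both sides. This is only valid if (x - 5) ≠ 0, i.e., x ≠ 5. When x = 5, both sides equal zero regardless of the other factors. The correct approach requires considering x = 5 as a separate case.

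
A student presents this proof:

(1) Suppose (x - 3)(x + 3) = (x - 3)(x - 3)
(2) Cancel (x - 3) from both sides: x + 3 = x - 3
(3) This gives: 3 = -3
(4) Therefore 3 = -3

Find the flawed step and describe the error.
Step 2: Cancel (x - 3) from both sides: x + 3 = x - 3

Step 2 cancels (x - 3) from both sides. This is only valid if (x - 3) ≠ 0, i.e., x ≠ 3. When x = 3, both sides equal zero regardless of the other factors. The correct approach requires considering x = 3 as a separate case.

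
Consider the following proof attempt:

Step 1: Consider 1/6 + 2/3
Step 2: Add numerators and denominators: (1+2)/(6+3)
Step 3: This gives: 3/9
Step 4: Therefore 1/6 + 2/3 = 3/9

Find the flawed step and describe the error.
Step 2: Add numerators and denominators: (1+2)/(6+3)

Step 2 incorrectly adds fractions by separately adding numerators and denominators. This is wrong. The correct method requires a common denominator: 1/6 + 2/3 = (1×3 + 2×6)/(6×3) = 15/18 = 5/6. The method used gives 3/9, which is different.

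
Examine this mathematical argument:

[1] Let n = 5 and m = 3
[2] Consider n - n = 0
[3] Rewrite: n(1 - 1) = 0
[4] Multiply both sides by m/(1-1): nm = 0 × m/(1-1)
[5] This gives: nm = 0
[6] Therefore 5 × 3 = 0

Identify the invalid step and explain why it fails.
Step 4: Multiply both sides by m/(1-1): nm = 0 × m/(1-1)

Step 4 multiplies both sides by m/(1-1). However, 1-1 = 0, so this is multiplication by m/0, which is undefined. We cannot multiply by an undefined expression.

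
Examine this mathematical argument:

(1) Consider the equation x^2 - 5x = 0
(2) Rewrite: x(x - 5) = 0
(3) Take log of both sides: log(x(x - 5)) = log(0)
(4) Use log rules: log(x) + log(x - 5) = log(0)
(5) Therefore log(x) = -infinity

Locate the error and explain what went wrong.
Step 3: Take log of both sides: log(x(x - 5)) = log(0)

Step 3 takes the logarithm of both sides, resulting in log(0) on the right side. The logarithm is only defined for positive numbers; log(0) is undefined (approaches negative infinity). This operation is invalid.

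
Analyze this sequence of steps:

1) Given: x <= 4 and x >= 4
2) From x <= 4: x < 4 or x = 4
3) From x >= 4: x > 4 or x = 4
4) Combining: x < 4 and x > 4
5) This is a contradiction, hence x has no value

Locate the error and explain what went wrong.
Step 4: Combining: x < 4 and x > 4

Step 4 incorrectly combines the conditions. From x <= 4 and x >= 4, the intersection is x = 4. The error treats the 'or' cases as 'and' requirements. The correct conclusion is that x = 4 is the unique solution, not that no solution exists.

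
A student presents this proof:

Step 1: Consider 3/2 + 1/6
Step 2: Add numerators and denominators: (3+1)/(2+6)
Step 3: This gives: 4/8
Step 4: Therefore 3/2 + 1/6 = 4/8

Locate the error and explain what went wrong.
Step 2: Add numerators and denominators: (3+1)/(2+6)

Step 2 incorrectly adds fractions by separately adding numerators and denominators. This is wrong. The correct method requires a common denominator: 3/2 + 1/6 = (3×6 + 1×2)/(2×6) = 20/12 = 5/3. The method used gives 4/8, which is different.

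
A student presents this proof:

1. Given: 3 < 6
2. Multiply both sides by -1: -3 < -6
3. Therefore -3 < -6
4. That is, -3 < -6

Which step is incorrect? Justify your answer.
Step 2: Multiply both sides by -1: -3 < -6

Step 2 multiplies both sides by -1 but fails to reverse the inequality sign. When multiplying (or dividing) an inequality by a negative number, the direction must be reversed. Since 3 < 6, we should get -3 > -6, i.e., -3 > -6.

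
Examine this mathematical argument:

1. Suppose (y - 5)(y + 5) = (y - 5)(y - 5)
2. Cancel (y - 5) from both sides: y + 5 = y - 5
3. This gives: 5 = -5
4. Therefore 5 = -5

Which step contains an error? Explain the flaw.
Step 2: Cancel (y - 5) from both sides: y + 5 = y - 5

Step 2 cancels (y - 5) from both sides. This is only valid if (y - 5) ≠ 0, i.e., y ≠ 5. When y = 5, both sides equal zero regardless of the other factors. The correct approach requires considering y = 5 as a separate case.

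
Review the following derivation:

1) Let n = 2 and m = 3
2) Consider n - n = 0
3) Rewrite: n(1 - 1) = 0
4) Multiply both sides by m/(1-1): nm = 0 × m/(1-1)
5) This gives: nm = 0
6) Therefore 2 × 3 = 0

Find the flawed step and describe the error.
Step 4: Multiply both sides by m/(1-1): nm = 0 × m/(1-1)

Step 4 multiplies both sides by m/(1-1). However, 1-1 = 0, so this is multiplication by m/0, which is undefined. We cannot multiply by an undefined expression.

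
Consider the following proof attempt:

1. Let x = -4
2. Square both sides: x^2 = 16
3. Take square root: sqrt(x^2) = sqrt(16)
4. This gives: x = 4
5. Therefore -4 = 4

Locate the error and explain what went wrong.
Step 4: This gives: x = 4

Step 4 incorrectly states that sqrt(x^2) = x. The correct identity is sqrt(x^2) = |x|. Since x = -4 < 0, we have sqrt(x^2) = |-4| = 4, not x = -4.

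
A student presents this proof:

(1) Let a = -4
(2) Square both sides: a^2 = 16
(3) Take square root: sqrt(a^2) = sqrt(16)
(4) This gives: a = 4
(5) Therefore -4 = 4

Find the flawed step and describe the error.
Step 4: This gives: a = 4

Step 4 incorrectly states that sqrt(a^2) = a. The correct identity is sqrt(a^2) = |a|. Since a = -4 < 0, we have sqrt(a^2) = |-4| = 4, not a = -4.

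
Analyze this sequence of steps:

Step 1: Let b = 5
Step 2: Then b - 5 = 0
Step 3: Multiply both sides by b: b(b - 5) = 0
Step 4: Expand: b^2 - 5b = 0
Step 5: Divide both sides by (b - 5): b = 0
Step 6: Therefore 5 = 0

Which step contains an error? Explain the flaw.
Step 5: Divide both sides by (b - 5): b = 0

Step 5 divides both sides by (b - 5). However, since b = 5, we have (b - 5) = 0. Division by zero is undefined, making this step invalid.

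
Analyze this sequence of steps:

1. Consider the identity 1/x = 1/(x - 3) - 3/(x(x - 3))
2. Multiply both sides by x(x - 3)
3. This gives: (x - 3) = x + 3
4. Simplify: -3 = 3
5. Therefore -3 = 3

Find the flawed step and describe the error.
Step 3: This gives: (x - 3) = x + 3

Step 3 makes a sign error when clearing denominators. Multiplying -3/(x(x - 3)) by x(x - 3) gives -3, not +3. The correct result is (x - 3) = x - 3, which is trivially true, not (x - 3) = x + 3. (Step 1 is a valid identity: 1/(x - 3) - 3/(x(x - 3)) = (x - 3)/(x(x - 3)) = 1/x.)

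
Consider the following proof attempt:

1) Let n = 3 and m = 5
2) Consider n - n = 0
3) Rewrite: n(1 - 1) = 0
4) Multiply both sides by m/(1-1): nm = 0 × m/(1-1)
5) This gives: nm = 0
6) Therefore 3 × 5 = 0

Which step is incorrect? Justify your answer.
Step 4: Multiply both sides by m/(1-1): nm = 0 × m/(1-1)

Step 4 multiplies both sides by m/(1-1). However, 1-1 = 0, so this is multiplication by m/0, which is undefined. We cannot multiply by an undefined expression.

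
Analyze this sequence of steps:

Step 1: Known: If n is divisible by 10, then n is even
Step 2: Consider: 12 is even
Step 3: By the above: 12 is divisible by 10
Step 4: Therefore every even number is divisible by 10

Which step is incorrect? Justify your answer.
Step 3: By the above: 12 is divisible by 10

Step 3 commits the fallacy of affirming the consequent. The known fact 'divisible by 10 → even' does NOT imply 'even → divisible by 10'. That would be the converse, which is false. For example, 12 is even but 12 ÷ 10 = 1.20, which is not an integer.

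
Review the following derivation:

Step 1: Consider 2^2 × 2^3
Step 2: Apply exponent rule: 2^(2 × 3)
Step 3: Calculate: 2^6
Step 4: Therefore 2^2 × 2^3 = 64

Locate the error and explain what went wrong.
Step 2: Apply exponent rule: 2^(2 × 3)

Step 2 incorrectly states that a^b × a^c = a^(b×c). The correct rule is a^b × a^c = a^(b+c). The actual value is 2^2 × 2^3 = 2^5 = 32, not 2^6 = 64.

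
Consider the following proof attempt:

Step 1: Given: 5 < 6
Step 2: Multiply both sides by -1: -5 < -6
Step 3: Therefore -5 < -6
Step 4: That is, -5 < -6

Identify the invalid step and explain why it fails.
Step 2: Multiply both sides by -1: -5 < -6

Step 2 multiplies both sides by -1 but fails to reverse the inequality sign. When multiplying (or dividing) an inequality by a negative number, the direction must be reversed. Since 5 < 6, we should get -5 > -6, i.e., -5 > -6.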